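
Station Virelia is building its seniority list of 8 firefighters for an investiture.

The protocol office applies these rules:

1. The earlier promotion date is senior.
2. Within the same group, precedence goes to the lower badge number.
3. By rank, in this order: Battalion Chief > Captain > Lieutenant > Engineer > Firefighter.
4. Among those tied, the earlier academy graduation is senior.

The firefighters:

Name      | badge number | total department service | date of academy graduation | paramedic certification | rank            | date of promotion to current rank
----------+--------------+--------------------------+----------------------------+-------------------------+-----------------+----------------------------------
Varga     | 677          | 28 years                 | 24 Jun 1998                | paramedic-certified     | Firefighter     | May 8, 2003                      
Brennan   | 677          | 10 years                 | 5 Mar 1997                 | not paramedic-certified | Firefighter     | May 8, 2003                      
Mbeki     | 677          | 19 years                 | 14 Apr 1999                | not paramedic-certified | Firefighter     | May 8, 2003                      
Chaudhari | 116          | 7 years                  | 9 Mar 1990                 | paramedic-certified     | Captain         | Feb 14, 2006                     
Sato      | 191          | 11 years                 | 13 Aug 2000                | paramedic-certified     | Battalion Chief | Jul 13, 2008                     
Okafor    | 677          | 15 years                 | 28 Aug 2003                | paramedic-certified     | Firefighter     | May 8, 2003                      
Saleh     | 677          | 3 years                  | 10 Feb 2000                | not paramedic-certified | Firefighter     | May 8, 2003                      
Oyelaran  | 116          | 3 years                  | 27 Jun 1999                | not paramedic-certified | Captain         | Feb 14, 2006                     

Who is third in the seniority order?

By date of promotion to current rank (earlier first): Brennan, Varga, Mbeki, Saleh and Okafor (each May 8, 2003); then Chaudhari and Oyelaran (both Feb 14, 2006); then Sato (Jul 13, 2008).
Brennan, Varga, Mbeki, Saleh and Okafor all have badge number 677, so the next rule applies.
Brennan, Varga, Mbeki, Saleh and Okafor are each Firefighter, so the next rule applies.
Among Brennan, Varga, Mbeki, Saleh and Okafor, by date of academy graduation (earlier first): Brennan (5 Mar 1997) before Varga (24 Jun 1998) before Mbeki (14 Apr 1999) before Saleh (10 Feb 2000) before Okafor (28 Aug 2003).
Chaudhari and Oyelaran both have badge number 116, so the next rule applies.
Chaudhari and Oyelaran are each Captain, so the next rule applies.
Among Chaudhari and Oyelaran, by date of academy graduation (earlier first): Chaudhari (9 Mar 1990) before Oyelaran (27 Jun 1999).
Order: Brennan, Varga, Mbeki, Saleh, Okafor, Chaudhari, Oyelaran, Sato.

Mbeki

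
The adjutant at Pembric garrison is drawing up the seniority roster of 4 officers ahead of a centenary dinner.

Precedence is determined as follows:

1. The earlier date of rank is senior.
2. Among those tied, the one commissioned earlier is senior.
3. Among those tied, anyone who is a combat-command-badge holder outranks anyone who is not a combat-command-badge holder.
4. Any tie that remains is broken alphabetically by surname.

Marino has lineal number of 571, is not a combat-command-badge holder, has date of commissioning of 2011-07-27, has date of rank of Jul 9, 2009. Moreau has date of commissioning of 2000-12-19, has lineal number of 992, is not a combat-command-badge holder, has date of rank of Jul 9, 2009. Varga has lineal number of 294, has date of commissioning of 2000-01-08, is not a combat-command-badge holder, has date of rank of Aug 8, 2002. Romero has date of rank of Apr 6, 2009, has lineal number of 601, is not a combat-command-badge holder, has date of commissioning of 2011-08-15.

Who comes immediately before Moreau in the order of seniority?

By date of rank (earlier first): Varga (Aug 8, 2002); then Romero (Apr 6, 2009); then Moreau and Marino (both Jul 9, 2009).
Among Moreau and Marino, by date of commissioning (earlier first): Moreau (2000-12-19) before Marino (2011-07-27).
Order: Varga, Romero, Moreau, Marino.

Romero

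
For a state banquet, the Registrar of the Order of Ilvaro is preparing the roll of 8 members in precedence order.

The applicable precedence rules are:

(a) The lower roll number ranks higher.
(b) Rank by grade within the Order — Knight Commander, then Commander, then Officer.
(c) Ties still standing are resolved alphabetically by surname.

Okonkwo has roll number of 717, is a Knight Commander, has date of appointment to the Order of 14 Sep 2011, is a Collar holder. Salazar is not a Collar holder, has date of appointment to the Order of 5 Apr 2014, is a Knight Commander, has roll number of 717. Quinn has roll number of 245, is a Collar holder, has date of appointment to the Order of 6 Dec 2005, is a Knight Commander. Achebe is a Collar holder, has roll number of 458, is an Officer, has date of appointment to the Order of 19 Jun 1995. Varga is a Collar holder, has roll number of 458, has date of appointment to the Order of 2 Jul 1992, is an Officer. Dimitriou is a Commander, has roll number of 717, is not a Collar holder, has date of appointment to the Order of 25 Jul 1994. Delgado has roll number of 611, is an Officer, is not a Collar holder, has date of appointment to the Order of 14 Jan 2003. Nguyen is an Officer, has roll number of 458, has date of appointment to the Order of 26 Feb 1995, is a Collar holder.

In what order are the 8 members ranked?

Quinn, Achebe, Nguyen, Varga, Delgado, Okonkwo, Salazar, Dimitriou

By roll number (lower first): Quinn (245); then Achebe, Nguyen and Varga (each 458); then Delgado (611); then Okonkwo, Salazar and Dimitriou (each 717).
Achebe, Nguyen and Varga are each Officer, so the next rule applies.
Among Achebe, Nguyen and Varga, alphabetically by surname: Achebe before Nguyen before Varga.
Among Okonkwo, Salazar and Dimitriou, by grade within the Order: Okonkwo and Salazar (Knight Commander) before Dimitriou (Commander).
Among Okonkwo and Salazar, alphabetically by surname: Okonkwo before Salazar.
Full order: Quinn, Achebe, Nguyen, Varga, Delgado, Okonkwo, Salazar, Dimitriou.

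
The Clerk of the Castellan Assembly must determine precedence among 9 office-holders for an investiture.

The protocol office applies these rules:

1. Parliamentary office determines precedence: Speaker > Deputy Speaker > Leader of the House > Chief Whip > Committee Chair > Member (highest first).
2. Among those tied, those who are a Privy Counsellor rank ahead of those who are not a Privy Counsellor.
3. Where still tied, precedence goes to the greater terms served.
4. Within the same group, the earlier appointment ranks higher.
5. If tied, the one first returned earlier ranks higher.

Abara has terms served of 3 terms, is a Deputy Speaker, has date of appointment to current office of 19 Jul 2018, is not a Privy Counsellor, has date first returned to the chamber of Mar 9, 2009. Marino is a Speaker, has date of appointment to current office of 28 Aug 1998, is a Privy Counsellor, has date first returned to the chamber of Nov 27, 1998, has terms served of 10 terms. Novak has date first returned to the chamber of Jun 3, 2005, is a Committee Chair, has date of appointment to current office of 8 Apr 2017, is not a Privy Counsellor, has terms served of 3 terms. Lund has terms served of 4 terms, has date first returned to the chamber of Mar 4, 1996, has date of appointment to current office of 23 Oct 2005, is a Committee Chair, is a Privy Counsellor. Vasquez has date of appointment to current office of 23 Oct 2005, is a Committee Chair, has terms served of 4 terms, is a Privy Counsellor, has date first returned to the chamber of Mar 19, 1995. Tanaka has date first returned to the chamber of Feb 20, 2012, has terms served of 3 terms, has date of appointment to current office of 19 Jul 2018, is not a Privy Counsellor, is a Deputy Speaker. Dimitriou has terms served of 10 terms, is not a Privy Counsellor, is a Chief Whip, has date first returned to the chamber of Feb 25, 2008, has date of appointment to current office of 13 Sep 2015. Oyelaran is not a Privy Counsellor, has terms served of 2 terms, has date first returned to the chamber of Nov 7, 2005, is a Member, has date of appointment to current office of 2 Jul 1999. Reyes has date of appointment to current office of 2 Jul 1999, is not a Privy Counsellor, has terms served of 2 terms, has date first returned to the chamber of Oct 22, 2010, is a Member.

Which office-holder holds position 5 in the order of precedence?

By parliamentary office: Marino (Speaker); then Abara and Tanaka (Deputy Speaker); then Dimitriou (Chief Whip); then Vasquez, Lund and Novak (Committee Chair); then Oyelaran and Reyes (Member).
Abara and Tanaka are each not a Privy Counsellor, so the next rule applies.
Abara and Tanaka both have terms served 3 terms, so the next rule applies.
Abara and Tanaka both have date of appointment to current office 19 Jul 2018, so the next rule applies.
Among Abara and Tanaka, by date first returned to the chamber (earlier first): Abara (Mar 9, 2009) before Tanaka (Feb 20, 2012).
Among Vasquez, Lund and Novak, a Privy Counsellor before not a Privy Counsellor: Vasquez and Lund (a Privy Counsellor) before Novak (not a Privy Counsellor).
Vasquez and Lund both have terms served 4 terms, so the next rule applies.
Vasquez and Lund both have date of appointment to current office 23 Oct 2005, so the next rule applies.
Among Vasquez and Lund, by date first returned to the chamber (earlier first): Vasquez (Mar 19, 1995) before Lund (Mar 4, 1996).
Oyelaran and Reyes are each not a Privy Counsellor, so the next rule applies.
Oyelaran and Reyes both have terms served 2 terms, so the next rule applies.
Oyelaran and Reyes both have date of appointment to current office 2 Jul 1999, so the next rule applies.
Among Oyelaran and Reyes, by date first returned to the chamber (earlier first): Oyelaran (Nov 7, 2005) before Reyes (Oct 22, 2010).
Order: Marino, Abara, Tanaka, Dimitriou, Vasquez, Lund, Novak, Oyelaran, Reyes.

Vasquez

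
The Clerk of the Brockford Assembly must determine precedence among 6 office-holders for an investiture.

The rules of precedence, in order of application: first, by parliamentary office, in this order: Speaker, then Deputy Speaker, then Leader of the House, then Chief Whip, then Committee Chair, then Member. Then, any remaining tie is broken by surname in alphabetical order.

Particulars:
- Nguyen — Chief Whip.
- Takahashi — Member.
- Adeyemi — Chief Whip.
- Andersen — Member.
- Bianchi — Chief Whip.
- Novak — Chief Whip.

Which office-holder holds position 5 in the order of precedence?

By parliamentary office: Adeyemi, Bianchi, Nguyen and Novak (Chief Whip); then Andersen and Takahashi (Member).
Among Adeyemi, Bianchi, Nguyen and Novak, alphabetically by surname: Adeyemi before Bianchi before Nguyen before Novak.
Among Andersen and Takahashi, alphabetically by surname: Andersen before Takahashi.
Order: Adeyemi, Bianchi, Nguyen, Novak, Andersen, Takahashi.

Andersen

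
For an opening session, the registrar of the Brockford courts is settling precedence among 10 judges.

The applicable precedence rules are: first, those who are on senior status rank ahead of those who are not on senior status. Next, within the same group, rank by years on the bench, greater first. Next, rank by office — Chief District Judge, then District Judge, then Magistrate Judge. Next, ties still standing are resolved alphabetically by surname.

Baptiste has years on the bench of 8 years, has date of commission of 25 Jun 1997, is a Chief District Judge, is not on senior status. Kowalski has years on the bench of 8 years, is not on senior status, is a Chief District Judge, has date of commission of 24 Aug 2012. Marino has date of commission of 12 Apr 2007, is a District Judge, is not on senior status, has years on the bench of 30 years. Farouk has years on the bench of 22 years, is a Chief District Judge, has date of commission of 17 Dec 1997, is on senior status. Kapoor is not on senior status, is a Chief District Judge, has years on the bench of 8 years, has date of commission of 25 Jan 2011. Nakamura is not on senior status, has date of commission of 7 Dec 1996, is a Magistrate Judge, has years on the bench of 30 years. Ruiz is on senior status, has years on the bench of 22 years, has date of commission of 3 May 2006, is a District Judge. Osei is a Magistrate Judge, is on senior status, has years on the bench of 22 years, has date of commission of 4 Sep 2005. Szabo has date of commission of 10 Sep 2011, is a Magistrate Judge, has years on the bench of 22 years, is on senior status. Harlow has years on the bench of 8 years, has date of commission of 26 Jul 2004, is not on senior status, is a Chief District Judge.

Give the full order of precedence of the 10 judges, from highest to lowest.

Farouk, Ruiz, Osei, Szabo, Marino, Nakamura, Baptiste, Harlow, Kapoor, Kowalski

By the first rule: Farouk, Ruiz, Osei and Szabo (each on senior status); then Marino, Nakamura, Baptiste, Harlow, Kapoor and Kowalski (each not on senior status).
Farouk, Ruiz, Osei and Szabo all have years on the bench 22 years, so the next rule applies.
Among Farouk, Ruiz, Osei and Szabo, by office: Farouk (Chief District Judge) before Ruiz (District Judge) before Osei and Szabo (Magistrate Judge).
Among Osei and Szabo, alphabetically by surname: Osei before Szabo.
Among Marino, Nakamura, Baptiste, Harlow, Kapoor and Kowalski, by years on the bench (higher first): Marino and Nakamura (30 years) before Baptiste, Harlow, Kapoor and Kowalski (8 years).
Among Marino and Nakamura, by office: Marino (District Judge) before Nakamura (Magistrate Judge).
Baptiste, Harlow, Kapoor and Kowalski are each Chief District Judge, so the next rule applies.
Among Baptiste, Harlow, Kapoor and Kowalski, alphabetically by surname: Baptiste before Harlow before Kapoor before Kowalski.
Full order: Farouk, Ruiz, Osei, Szabo, Marino, Nakamura, Baptiste, Harlow, Kapoor, Kowalski.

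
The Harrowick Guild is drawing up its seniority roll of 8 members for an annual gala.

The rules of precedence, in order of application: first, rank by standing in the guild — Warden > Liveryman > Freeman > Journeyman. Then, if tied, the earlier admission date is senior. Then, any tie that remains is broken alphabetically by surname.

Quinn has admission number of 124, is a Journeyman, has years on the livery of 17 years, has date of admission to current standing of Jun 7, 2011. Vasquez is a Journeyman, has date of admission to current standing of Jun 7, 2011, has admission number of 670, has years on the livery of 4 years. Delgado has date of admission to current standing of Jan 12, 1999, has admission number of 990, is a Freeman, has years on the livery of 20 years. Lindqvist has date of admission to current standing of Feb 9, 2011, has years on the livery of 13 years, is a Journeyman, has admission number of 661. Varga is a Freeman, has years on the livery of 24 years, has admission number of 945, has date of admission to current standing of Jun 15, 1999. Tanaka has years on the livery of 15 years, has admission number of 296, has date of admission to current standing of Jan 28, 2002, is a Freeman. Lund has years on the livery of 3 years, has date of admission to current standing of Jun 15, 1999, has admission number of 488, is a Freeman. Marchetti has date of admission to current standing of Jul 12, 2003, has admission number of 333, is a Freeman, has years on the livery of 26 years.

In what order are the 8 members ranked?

Delgado, Lund, Varga, Tanaka, Marchetti, Lindqvist, Quinn, Vasquez

By standing in the guild: Delgado, Lund, Varga, Tanaka and Marchetti (Freeman); then Lindqvist, Quinn and Vasquez (Journeyman).
Among Delgado, Lund, Varga, Tanaka and Marchetti, by date of admission to current standing (earlier first): Delgado (Jan 12, 1999) before Lund and Varga (Jun 15, 1999) before Tanaka (Jan 28, 2002) before Marchetti (Jul 12, 2003).
Among Lund and Varga, alphabetically by surname: Lund before Varga.
Among Lindqvist, Quinn and Vasquez, by date of admission to current standing (earlier first): Lindqvist (Feb 9, 2011) before Quinn and Vasquez (Jun 7, 2011).
Among Quinn and Vasquez, alphabetically by surname: Quinn before Vasquez.
Full order: Delgado, Lund, Varga, Tanaka, Marchetti, Lindqvist, Quinn, Vasquez.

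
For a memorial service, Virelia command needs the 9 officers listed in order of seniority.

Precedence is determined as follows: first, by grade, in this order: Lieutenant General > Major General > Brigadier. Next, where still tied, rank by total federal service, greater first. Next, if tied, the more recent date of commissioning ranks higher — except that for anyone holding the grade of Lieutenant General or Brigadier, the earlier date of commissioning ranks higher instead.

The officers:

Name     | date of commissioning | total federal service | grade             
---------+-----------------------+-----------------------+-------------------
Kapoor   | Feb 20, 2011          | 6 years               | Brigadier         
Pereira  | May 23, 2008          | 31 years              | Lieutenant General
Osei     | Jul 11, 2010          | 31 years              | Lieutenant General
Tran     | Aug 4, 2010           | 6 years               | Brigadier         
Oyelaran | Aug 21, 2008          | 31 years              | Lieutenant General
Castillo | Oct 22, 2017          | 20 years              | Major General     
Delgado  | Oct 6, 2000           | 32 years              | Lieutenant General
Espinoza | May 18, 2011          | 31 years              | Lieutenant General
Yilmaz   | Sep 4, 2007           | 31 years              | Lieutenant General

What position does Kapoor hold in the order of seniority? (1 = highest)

By grade: Delgado, Yilmaz, Pereira, Oyelaran, Osei and Espinoza (Lieutenant General); then Castillo (Major General); then Tran and Kapoor (Brigadier).
Among Delgado, Yilmaz, Pereira, Oyelaran, Osei and Espinoza, by total federal service (higher first): Delgado (32 years) before Yilmaz, Pereira, Oyelaran, Osei and Espinoza (31 years).
Among Yilmaz, Pereira, Oyelaran, Osei and Espinoza, by date of commissioning (earlier first) (reversed rule for this group): Yilmaz (Sep 4, 2007) before Pereira (May 23, 2008) before Oyelaran (Aug 21, 2008) before Osei (Jul 11, 2010) before Espinoza (May 18, 2011).
Tran and Kapoor both have total federal service 6 years, so the next rule applies.
Among Tran and Kapoor, by date of commissioning (earlier first) (reversed rule for this group): Tran (Aug 4, 2010) before Kapoor (Feb 20, 2011).
Order: Delgado, Yilmaz, Pereira, Oyelaran, Osei, Espinoza, Castillo, Tran, Kapoor. So position 9.

9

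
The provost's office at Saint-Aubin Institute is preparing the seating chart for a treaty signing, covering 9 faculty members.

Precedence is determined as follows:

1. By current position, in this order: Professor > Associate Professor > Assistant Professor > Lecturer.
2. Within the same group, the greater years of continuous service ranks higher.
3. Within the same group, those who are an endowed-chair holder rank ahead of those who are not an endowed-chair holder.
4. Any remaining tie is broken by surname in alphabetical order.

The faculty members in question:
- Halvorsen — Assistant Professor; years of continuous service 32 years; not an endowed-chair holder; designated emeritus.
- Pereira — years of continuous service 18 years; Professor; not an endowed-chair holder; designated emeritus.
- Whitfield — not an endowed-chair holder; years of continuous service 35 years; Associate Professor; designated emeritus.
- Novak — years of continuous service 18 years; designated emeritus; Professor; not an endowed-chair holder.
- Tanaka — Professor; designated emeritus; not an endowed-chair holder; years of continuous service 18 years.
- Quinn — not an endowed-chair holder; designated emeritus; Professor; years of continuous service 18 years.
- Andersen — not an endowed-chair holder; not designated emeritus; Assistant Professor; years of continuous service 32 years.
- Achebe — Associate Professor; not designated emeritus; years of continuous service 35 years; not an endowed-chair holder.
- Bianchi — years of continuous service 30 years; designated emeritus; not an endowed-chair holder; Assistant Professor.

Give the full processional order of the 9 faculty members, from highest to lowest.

Novak, Pereira, Quinn, Tanaka, Achebe, Whitfield, Andersen, Halvorsen, Bianchi

By current position: Novak, Pereira, Quinn and Tanaka (Professor); then Achebe and Whitfield (Associate Professor); then Andersen, Halvorsen and Bianchi (Assistant Professor).
Novak, Pereira, Quinn and Tanaka all have years of continuous service 18 years, so the next rule applies.
Novak, Pereira, Quinn and Tanaka are each not an endowed-chair holder, so the next rule applies.
Among Novak, Pereira, Quinn and Tanaka, alphabetically by surname: Novak before Pereira before Quinn before Tanaka.
Achebe and Whitfield both have years of continuous service 35 years, so the next rule applies.
Achebe and Whitfield are each not an endowed-chair holder, so the next rule applies.
Among Achebe and Whitfield, alphabetically by surname: Achebe before Whitfield.
Among Andersen, Halvorsen and Bianchi, by years of continuous service (higher first): Andersen and Halvorsen (32 years) before Bianchi (30 years).
Andersen and Halvorsen are each not an endowed-chair holder, so the next rule applies.
Among Andersen and Halvorsen, alphabetically by surname: Andersen before Halvorsen.
Full order: Novak, Pereira, Quinn, Tanaka, Achebe, Whitfield, Andersen, Halvorsen, Bianchi.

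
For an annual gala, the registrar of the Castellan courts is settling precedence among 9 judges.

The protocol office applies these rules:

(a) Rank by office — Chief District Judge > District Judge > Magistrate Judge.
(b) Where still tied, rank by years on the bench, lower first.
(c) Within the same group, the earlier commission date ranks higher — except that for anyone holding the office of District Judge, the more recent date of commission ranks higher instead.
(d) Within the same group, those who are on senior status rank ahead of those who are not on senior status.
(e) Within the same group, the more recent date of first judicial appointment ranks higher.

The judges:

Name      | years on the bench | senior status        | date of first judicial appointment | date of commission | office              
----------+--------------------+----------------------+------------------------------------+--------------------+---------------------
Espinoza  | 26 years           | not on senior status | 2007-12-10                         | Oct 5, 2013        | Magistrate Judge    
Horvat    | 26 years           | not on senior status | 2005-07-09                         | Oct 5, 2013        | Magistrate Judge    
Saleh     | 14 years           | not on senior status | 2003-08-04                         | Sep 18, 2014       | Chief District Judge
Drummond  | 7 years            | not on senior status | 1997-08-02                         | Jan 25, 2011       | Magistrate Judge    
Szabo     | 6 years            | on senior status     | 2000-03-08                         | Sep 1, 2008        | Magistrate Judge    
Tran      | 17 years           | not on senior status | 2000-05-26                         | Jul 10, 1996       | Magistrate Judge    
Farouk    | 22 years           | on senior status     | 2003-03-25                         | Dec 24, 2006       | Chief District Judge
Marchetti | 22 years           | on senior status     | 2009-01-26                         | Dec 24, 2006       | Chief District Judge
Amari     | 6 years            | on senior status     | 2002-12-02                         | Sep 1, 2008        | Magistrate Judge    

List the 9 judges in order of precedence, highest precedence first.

By office: Saleh, Marchetti and Farouk (Chief District Judge); then Amari, Szabo, Drummond, Tran, Espinoza and Horvat (Magistrate Judge).
Among Saleh, Marchetti and Farouk, by years on the bench (lower first): Saleh (14 years) before Marchetti and Farouk (22 years).
Marchetti and Farouk both have date of commission Dec 24, 2006, so the next rule applies.
Marchetti and Farouk are each on senior status, so the next rule applies.
Among Marchetti and Farouk, by date of first judicial appointment (later first): Marchetti (2009-01-26) before Farouk (2003-03-25).
Among Amari, Szabo, Drummond, Tran, Espinoza and Horvat, by years on the bench (lower first): Amari and Szabo (6 years) before Drummond (7 years) before Tran (17 years) before Espinoza and Horvat (26 years).
Amari and Szabo both have date of commission Sep 1, 2008, so the next rule applies.
Amari and Szabo are each on senior status, so the next rule applies.
Among Amari and Szabo, by date of first judicial appointment (later first): Amari (2002-12-02) before Szabo (2000-03-08).
Espinoza and Horvat both have date of commission Oct 5, 2013, so the next rule applies.
Espinoza and Horvat are each not on senior status, so the next rule applies.
Among Espinoza and Horvat, by date of first judicial appointment (later first): Espinoza (2007-12-10) before Horvat (2005-07-09).
Full order: Saleh, Marchetti, Farouk, Amari, Szabo, Drummond, Tran, Espinoza, Horvat.

Saleh, Marchetti, Farouk, Amari, Szabo, Drummond, Tran, Espinoza, Horvat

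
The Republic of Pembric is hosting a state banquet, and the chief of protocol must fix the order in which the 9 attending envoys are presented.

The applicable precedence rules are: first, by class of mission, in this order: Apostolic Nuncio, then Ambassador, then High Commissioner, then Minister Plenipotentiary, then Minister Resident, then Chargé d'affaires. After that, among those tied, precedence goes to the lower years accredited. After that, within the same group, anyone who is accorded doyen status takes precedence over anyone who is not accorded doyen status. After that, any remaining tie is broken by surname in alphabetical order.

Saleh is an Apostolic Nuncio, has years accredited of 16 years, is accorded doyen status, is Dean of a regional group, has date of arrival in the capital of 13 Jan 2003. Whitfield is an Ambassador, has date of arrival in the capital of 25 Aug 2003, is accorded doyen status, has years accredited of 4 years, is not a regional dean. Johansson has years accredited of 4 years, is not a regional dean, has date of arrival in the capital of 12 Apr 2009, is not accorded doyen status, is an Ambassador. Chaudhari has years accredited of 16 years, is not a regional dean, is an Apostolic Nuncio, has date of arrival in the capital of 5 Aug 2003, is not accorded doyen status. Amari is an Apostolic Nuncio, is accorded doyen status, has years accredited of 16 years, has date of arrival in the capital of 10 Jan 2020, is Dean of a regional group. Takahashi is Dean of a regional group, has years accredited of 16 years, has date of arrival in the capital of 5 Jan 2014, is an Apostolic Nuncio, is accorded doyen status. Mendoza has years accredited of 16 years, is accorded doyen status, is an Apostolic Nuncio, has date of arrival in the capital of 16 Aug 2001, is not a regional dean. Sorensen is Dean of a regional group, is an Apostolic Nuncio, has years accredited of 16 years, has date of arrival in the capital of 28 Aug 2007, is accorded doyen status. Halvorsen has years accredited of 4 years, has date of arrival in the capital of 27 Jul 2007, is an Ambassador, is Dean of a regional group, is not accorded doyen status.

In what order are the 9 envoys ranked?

By class of mission: Amari, Mendoza, Saleh, Sorensen, Takahashi and Chaudhari (Apostolic Nuncio); then Whitfield, Halvorsen and Johansson (Ambassador).
Amari, Mendoza, Saleh, Sorensen, Takahashi and Chaudhari all have years accredited 16 years, so the next rule applies.
Among Amari, Mendoza, Saleh, Sorensen, Takahashi and Chaudhari, accorded doyen status before not accorded doyen status: Amari, Mendoza, Saleh, Sorensen and Takahashi (accorded doyen status) before Chaudhari (not accorded doyen status).
Among Amari, Mendoza, Saleh, Sorensen and Takahashi, alphabetically by surname: Amari before Mendoza before Saleh before Sorensen before Takahashi.
Whitfield, Halvorsen and Johansson all have years accredited 4 years, so the next rule applies.
Among Whitfield, Halvorsen and Johansson, accorded doyen status before not accorded doyen status: Whitfield (accorded doyen status) before Halvorsen and Johansson (not accorded doyen status).
Among Halvorsen and Johansson, alphabetically by surname: Halvorsen before Johansson.
Full order: Amari, Mendoza, Saleh, Sorensen, Takahashi, Chaudhari, Whitfield, Halvorsen, Johansson.

Amari, Mendoza, Saleh, Sorensen, Takahashi, Chaudhari, Whitfield, Halvorsen, Johansson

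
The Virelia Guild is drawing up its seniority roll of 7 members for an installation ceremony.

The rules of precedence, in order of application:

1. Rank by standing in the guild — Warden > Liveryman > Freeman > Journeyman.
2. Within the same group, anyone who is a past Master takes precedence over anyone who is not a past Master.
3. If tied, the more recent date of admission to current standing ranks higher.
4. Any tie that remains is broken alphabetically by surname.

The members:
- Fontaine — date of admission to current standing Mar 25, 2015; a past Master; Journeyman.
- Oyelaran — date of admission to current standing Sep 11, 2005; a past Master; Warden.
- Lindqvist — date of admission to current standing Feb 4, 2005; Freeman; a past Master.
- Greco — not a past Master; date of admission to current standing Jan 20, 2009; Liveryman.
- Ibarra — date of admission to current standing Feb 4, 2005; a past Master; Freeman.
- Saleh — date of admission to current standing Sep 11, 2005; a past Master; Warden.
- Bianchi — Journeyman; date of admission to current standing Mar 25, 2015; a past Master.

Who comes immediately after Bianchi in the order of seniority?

By standing in the guild: Oyelaran and Saleh (Warden); then Greco (Liveryman); then Ibarra and Lindqvist (Freeman); then Bianchi and Fontaine (Journeyman).
Oyelaran and Saleh are each a past Master, so the next rule applies.
Oyelaran and Saleh both have date of admission to current standing Sep 11, 2005, so the next rule applies.
Among Oyelaran and Saleh, alphabetically by surname: Oyelaran before Saleh.
Ibarra and Lindqvist are each a past Master, so the next rule applies.
Ibarra and Lindqvist both have date of admission to current standing Feb 4, 2005, so the next rule applies.
Among Ibarra and Lindqvist, alphabetically by surname: Ibarra before Lindqvist.
Bianchi and Fontaine are each a past Master, so the next rule applies.
Bianchi and Fontaine both have date of admission to current standing Mar 25, 2015, so the next rule applies.
Among Bianchi and Fontaine, alphabetically by surname: Bianchi before Fontaine.
Order: Oyelaran, Saleh, Greco, Ibarra, Lindqvist, Bianchi, Fontaine.

Fontaine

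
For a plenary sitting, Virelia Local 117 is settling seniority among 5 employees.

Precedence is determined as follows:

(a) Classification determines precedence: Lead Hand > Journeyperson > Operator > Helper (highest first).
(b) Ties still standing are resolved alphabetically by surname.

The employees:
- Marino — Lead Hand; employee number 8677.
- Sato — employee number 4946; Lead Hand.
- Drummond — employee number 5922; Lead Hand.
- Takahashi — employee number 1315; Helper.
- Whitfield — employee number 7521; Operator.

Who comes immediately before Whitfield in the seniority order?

Sato

By classification: Drummond, Marino and Sato (Lead Hand); then Whitfield (Operator); then Takahashi (Helper).
Among Drummond, Marino and Sato, alphabetically by surname: Drummond before Marino before Sato.
Order: Drummond, Marino, Sato, Whitfield, Takahashi.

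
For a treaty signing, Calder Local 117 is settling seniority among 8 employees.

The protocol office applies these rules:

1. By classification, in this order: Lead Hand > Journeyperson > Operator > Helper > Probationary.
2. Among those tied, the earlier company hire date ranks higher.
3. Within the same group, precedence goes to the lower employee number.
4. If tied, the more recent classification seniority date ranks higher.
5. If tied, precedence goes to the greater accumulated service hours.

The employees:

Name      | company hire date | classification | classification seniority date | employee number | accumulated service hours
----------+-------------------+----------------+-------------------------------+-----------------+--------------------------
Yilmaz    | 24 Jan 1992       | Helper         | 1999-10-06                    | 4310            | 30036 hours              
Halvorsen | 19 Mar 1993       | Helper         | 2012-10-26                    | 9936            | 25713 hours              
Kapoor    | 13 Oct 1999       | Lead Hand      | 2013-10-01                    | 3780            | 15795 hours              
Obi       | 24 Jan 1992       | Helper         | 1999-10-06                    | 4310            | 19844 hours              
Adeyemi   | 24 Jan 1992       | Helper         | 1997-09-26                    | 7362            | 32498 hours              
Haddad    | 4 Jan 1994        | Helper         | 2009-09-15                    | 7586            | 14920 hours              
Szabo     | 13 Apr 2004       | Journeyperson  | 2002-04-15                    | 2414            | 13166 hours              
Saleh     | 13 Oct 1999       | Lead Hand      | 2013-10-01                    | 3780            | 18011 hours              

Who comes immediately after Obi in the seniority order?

Adeyemi

By classification: Saleh and Kapoor (Lead Hand); then Szabo (Journeyperson); then Yilmaz, Obi, Adeyemi, Halvorsen and Haddad (Helper).
Saleh and Kapoor both have company hire date 13 Oct 1999, so the next rule applies.
Saleh and Kapoor both have employee number 3780, so the next rule applies.
Saleh and Kapoor both have classification seniority date 2013-10-01, so the next rule applies.
Among Saleh and Kapoor, by accumulated service hours (higher first): Saleh (18011 hours) before Kapoor (15795 hours).
Among Yilmaz, Obi, Adeyemi, Halvorsen and Haddad, by company hire date (earlier first): Yilmaz, Obi and Adeyemi (24 Jan 1992) before Halvorsen (19 Mar 1993) before Haddad (4 Jan 1994).
Among Yilmaz, Obi and Adeyemi, by employee number (lower first): Yilmaz and Obi (4310) before Adeyemi (7362).
Yilmaz and Obi both have classification seniority date 1999-10-06, so the next rule applies.
Among Yilmaz and Obi, by accumulated service hours (higher first): Yilmaz (30036 hours) before Obi (19844 hours).
Order: Saleh, Kapoor, Szabo, Yilmaz, Obi, Adeyemi, Halvorsen, Haddad.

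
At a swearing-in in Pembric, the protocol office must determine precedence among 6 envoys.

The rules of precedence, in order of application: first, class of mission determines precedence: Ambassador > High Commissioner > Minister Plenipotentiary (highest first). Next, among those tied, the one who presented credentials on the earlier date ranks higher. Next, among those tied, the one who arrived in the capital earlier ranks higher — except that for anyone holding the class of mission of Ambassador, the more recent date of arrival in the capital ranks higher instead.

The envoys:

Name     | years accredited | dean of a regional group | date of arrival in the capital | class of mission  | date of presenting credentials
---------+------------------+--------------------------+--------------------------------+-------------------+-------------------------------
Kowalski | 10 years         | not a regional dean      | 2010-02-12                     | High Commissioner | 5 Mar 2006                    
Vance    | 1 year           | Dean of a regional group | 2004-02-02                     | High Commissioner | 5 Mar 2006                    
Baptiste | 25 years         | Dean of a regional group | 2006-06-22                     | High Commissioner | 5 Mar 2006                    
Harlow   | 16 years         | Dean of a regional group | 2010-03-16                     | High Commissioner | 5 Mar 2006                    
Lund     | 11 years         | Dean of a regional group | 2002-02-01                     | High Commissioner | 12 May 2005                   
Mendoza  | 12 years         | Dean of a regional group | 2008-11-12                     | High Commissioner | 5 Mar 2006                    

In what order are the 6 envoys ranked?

Lund, Vance, Baptiste, Mendoza, Kowalski, Harlow

By class of mission: Lund, Vance, Baptiste, Mendoza, Kowalski and Harlow (High Commissioner).
Among Lund, Vance, Baptiste, Mendoza, Kowalski and Harlow, by date of presenting credentials (earlier first): Lund (12 May 2005) before Vance, Baptiste, Mendoza, Kowalski and Harlow (5 Mar 2006).
Among Vance, Baptiste, Mendoza, Kowalski and Harlow, by date of arrival in the capital (earlier first): Vance (2004-02-02) before Baptiste (2006-06-22) before Mendoza (2008-11-12) before Kowalski (2010-02-12) before Harlow (2010-03-16).
Full order: Lund, Vance, Baptiste, Mendoza, Kowalski, Harlow.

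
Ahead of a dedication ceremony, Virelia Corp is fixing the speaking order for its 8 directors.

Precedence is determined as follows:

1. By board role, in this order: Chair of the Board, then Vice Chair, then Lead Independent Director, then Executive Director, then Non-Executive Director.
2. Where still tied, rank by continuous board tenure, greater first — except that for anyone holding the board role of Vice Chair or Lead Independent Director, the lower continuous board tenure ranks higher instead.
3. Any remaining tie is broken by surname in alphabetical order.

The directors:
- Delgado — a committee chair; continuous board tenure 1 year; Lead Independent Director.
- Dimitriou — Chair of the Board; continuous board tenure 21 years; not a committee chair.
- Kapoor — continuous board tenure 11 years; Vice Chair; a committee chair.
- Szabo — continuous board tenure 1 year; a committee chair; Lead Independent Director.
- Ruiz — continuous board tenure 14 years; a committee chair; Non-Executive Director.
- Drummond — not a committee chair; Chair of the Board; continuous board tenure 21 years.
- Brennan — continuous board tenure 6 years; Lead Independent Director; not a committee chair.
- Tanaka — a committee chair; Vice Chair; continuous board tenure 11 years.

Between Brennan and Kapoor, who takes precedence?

By board role: Dimitriou and Drummond (Chair of the Board); then Kapoor and Tanaka (Vice Chair); then Delgado, Szabo and Brennan (Lead Independent Director); then Ruiz (Non-Executive Director).
Dimitriou and Drummond both have continuous board tenure 21 years, so the next rule applies.
Among Dimitriou and Drummond, alphabetically by surname: Dimitriou before Drummond.
Kapoor and Tanaka both have continuous board tenure 11 years, so the next rule applies.
Among Kapoor and Tanaka, alphabetically by surname: Kapoor before Tanaka.
Among Delgado, Szabo and Brennan, by continuous board tenure (lower first) (reversed rule for this group): Delgado and Szabo (1 year) before Brennan (6 years).
Among Delgado and Szabo, alphabetically by surname: Delgado before Szabo.
So Kapoor takes precedence.

Kapoor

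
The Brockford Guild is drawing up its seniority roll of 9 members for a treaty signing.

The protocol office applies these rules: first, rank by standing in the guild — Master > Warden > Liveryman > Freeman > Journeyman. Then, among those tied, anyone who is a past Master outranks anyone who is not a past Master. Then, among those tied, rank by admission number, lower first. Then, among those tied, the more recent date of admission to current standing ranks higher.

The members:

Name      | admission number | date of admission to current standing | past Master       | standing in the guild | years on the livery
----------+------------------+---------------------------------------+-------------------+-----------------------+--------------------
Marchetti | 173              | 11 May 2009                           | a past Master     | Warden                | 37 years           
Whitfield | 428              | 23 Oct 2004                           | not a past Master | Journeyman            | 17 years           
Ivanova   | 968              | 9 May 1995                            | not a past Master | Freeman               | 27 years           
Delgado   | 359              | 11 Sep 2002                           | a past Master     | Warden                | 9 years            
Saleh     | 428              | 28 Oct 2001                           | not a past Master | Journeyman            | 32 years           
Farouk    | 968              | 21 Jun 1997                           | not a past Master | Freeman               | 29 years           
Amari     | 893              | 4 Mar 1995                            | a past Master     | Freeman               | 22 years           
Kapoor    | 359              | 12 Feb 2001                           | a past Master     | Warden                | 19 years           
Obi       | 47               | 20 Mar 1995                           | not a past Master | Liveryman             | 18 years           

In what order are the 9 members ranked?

By standing in the guild: Marchetti, Delgado and Kapoor (Warden); then Obi (Liveryman); then Amari, Farouk and Ivanova (Freeman); then Whitfield and Saleh (Journeyman).
Marchetti, Delgado and Kapoor are each a past Master, so the next rule applies.
Among Marchetti, Delgado and Kapoor, by admission number (lower first): Marchetti (173) before Delgado and Kapoor (359).
Among Delgado and Kapoor, by date of admission to current standing (later first): Delgado (11 Sep 2002) before Kapoor (12 Feb 2001).
Among Amari, Farouk and Ivanova, a past Master before not a past Master: Amari (a past Master) before Farouk and Ivanova (not a past Master).
Farouk and Ivanova both have admission number 968, so the next rule applies.
Among Farouk and Ivanova, by date of admission to current standing (later first): Farouk (21 Jun 1997) before Ivanova (9 May 1995).
Whitfield and Saleh are each not a past Master, so the next rule applies.
Whitfield and Saleh both have admission number 428, so the next rule applies.
Among Whitfield and Saleh, by date of admission to current standing (later first): Whitfield (23 Oct 2004) before Saleh (28 Oct 2001).
Full order: Marchetti, Delgado, Kapoor, Obi, Amari, Farouk, Ivanova, Whitfield, Saleh.

Marchetti, Delgado, Kapoor, Obi, Amari, Farouk, Ivanova, Whitfield, Saleh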